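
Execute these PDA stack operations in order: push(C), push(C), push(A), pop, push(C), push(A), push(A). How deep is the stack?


Tracing stack operations:
  push(C) -> stack = [C], depth=1
  push(C) -> stack = [C,C], depth=2
  push(A) -> stack = [C,C,A], depth=3
  pop -> removed A, stack = [C,C], depth=2
  push(C) -> stack = [C,C,C], depth=3
  push(A) -> stack = [C,C,C,A], depth=4
  push(A) -> stack = [C,C,C,A,A], depth=5
Final depth = 5

5


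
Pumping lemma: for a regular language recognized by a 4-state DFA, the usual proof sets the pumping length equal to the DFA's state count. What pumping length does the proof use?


Pumping lemma for regular languages (standard proof):
Take p = |Q|, the number of DFA states.
Any string of length >= |Q| passes through |Q|+1 states while reading its first |Q| symbols,
so by pigeonhole some state repeats, giving the loop that can be pumped.
Here |Q| = 4
Therefore the proof uses p = 4

4


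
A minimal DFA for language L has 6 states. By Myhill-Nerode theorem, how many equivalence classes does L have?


Myhill-Nerode theorem:
Number of equivalence classes = number of states in minimal DFA
Minimal DFA states = 6
Therefore equivalence classes = 6

6


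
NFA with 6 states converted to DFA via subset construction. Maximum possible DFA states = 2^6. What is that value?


NFA has 6 states
Subset construction: each DFA state = subset of NFA states
Maximum subsets = 2^6
2^6 = 64

64


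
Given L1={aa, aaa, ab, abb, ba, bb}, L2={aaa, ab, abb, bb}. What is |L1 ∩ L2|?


L1 = {aa, aaa, ab, abb, ba, bb}
L2 = {aaa, ab, abb, bb}
Checking each string in L1 against L2:
  'aa': in L2? No
  'aaa': in L2? Yes
  'ab': in L2? Yes
  'abb': in L2? Yes
  'ba': in L2? No
  'bb': in L2? Yes
Intersection = {aaa, ab, abb, bb}
|L1 ∩ L2| = 4

4


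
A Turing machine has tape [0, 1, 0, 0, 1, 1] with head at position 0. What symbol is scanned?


Tape: [0, 1, 0, 0, 1, 1]
Positions: 0 1 2 3 4 5
Values:    0 1 0 0 1 1
Head at position 0
tape[0] = 0

0


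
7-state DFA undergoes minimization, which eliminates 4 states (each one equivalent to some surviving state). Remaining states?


Original DFA: 7 states
Redundant states removed: 4
Minimized states = original - removed
= 7 - 4
= 3

3


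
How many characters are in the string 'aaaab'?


String: 'aaaab'
Counting characters:
  'a' appears 4 time(s)
  'b' appears 1 time(s)
Total length = 4 + 1 = 5

5


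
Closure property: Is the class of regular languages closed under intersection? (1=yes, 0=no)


Regular languages are closed under all standard operations:
- Union: Yes (product construction)
- Intersection: Yes (product construction)
- Complement: Yes (swap accept/reject)
- Concatenation: Yes (NFA construction)
Operation: intersection -> Closed

1


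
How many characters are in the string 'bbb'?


String: 'bbb'
Counting characters:
  'b' appears 3 time(s)
Total length = 0 + 3 = 3

3


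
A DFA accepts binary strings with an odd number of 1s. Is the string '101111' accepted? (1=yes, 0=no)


DFA has 2 states: q_even (start, accept=no) and q_odd
Processing string '101111' character by character:
  Position 0: read '1', 1-count=1 -> q_odd
  Position 1: read '0', 1-count=1 -> q_odd (no change)
  Position 2: read '1', 1-count=2 -> q_even
  Position 3: read '1', 1-count=3 -> q_odd
  Position 4: read '1', 1-count=4 -> q_even
  Position 5: read '1', 1-count=5 -> q_odd
Final state: q_odd, total 1s = 5 (odd); the DFA requires an odd count -> accept

1


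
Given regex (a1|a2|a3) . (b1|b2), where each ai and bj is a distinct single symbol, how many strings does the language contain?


First group: 3 alternatives
Second group: 2 alternatives
Concatenation: each choice from group 1 pairs with each from group 2
Total = 3 x 2 = 6

6


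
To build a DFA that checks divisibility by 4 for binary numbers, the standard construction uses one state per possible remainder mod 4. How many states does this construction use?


Divisibility by 4 is tracked via the remainder mod 4: 0, 1, ..., 3
The construction assigns one state to each remainder
Number of remainders = 4

4


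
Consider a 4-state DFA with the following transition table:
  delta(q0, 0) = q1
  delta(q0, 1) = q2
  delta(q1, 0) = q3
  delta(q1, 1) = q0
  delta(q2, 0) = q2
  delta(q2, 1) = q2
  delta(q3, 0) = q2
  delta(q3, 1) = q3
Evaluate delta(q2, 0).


Looking up transition function:
delta(q2, 0) in the table
Row: q2, Column: 0
Result: q2

q2


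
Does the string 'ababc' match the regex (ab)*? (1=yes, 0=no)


Pattern: (ab)*
String: 'ababc'
Pattern requires: zero or more repetitions of 'ab'
Length 5 is odd -> cannot be (ab)* -> no match
Result: 0

0


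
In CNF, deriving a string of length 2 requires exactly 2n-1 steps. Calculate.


Chomsky Normal Form derivation:
String length n = 2
Each step either:
  - Splits a nonterminal into two (n-1 such steps)
  - Converts a nonterminal to terminal (n such steps)
Total = (n-1) + n = 2n - 1
= 2(2) - 1
= 4 - 1
= 3

3


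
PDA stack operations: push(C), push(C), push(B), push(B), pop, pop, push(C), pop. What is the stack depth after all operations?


Tracing stack operations:
  push(C) -> stack = [C], depth=1
  push(C) -> stack = [C,C], depth=2
  push(B) -> stack = [C,C,B], depth=3
  push(B) -> stack = [C,C,B,B], depth=4
  pop -> removed B, stack = [C,C,B], depth=3
  pop -> removed B, stack = [C,C], depth=2
  push(C) -> stack = [C,C,C], depth=3
  pop -> removed C, stack = [C,C], depth=2
Final depth = 2

2


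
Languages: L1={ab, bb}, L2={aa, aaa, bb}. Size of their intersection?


L1 = {ab, bb}
L2 = {aa, aaa, bb}
Checking each string in L1 against L2:
  'ab': in L2? No
  'bb': in L2? Yes
Intersection = {bb}
|L1 ∩ L2| = 1

1


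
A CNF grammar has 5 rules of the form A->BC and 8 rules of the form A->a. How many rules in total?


CNF allows two rule forms:
  A -> BC (binary): 5 rules
  A -> a (terminal): 8 rules
Total = 5 + 8 = 13

13


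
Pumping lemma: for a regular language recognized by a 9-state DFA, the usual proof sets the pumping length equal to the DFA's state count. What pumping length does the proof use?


Pumping lemma for regular languages (standard proof):
Take p = |Q|, the number of DFA states.
Any string of length >= |Q| passes through |Q|+1 states while reading its first |Q| symbols,
so by pigeonhole some state repeats, giving the loop that can be pumped.
Here |Q| = 9
Therefore the proof uses p = 9

9


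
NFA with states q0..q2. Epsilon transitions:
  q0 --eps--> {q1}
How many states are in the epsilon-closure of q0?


Starting from q0
Initialize closure = {q0}
Follow epsilon from q0 -> add q1
Final closure: {q0, q1}
Size = 2

2


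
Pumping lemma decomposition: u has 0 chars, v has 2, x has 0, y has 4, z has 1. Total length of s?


|s| = |u| + |v| + |x| + |y| + |z|
= 0 + 2 + 0 + 4 + 1
= 2 + 0 + 5
= 2 + 5
= 7

7


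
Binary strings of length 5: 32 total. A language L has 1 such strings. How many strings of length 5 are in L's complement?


Alphabet: {0,1}
String length: 5
Total strings of length 5 = 2^5 = 32
Strings in L = 1
Complement = total - |L|
= 32 - 1
= 31

31


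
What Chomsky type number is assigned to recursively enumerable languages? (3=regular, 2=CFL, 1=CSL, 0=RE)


Chomsky hierarchy levels:
  Type 3: Regular (DFA/NFA/regex)
  Type 2: Context-free (PDA)
  Type 1: Context-sensitive
  Type 0: Recursively enumerable (TM)
'recursively enumerable' corresponds to Type 0

0


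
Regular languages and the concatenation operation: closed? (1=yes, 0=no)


Regular languages are closed under all standard operations:
- Union: Yes (product construction)
- Intersection: Yes (product construction)
- Complement: Yes (swap accept/reject)
- Concatenation: Yes (NFA construction)
Operation: concatenation -> Closed

1


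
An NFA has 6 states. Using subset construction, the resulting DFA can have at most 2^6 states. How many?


NFA has 6 states
Subset construction: each DFA state = subset of NFA states
Maximum subsets = 2^6
2^6 = 64

64


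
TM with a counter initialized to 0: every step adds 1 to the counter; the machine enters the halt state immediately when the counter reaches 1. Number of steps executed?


Counter starts at 0. Counting sequence:
  Step 1: counter = 1
Counter reached 1 -> halt
Total steps = 1

1


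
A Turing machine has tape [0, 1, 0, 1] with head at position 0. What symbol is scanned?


Tape: [0, 1, 0, 1]
Positions: 0 1 2 3
Values:    0 1 0 1
Head at position 0
tape[0] = 0

0


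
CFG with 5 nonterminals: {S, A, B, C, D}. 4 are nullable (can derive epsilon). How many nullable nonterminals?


Nonterminals: {S, A, B, C, D}
A nonterminal is nullable if it can derive epsilon
Counting nullable nonterminals: 4
Total nullable = 4

4


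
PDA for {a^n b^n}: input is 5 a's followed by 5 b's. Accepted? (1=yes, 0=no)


Language requires equal numbers of a's and b's
PDA pushes for each 'a', pops for each 'b'
Number of a's = 5
Number of b's = 5
5 == 5 -> Accept

1


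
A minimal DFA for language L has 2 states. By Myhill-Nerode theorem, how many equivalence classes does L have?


Myhill-Nerode theorem:
Number of equivalence classes = number of states in minimal DFA
Minimal DFA states = 2
Therefore equivalence classes = 2

2


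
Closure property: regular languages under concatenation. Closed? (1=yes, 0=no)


Regular languages are closed under:
- Union (DFA product construction)
- Intersection (DFA product construction)
- Complement (swap accept/reject states)
- Concatenation (NFA construction)
- Kleene star (NFA construction)
concatenation is in this list
Therefore: closed

1


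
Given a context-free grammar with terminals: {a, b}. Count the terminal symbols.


Terminal symbols: a, b
Counting each: a (#1), b (#2)
Total = 2

2


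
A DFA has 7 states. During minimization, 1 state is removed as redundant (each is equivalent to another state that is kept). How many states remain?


Original DFA: 7 states
Redundant states removed: 1
Minimized states = original - removed
= 7 - 1
= 6

6


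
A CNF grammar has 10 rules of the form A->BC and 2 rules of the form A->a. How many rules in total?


CNF allows two rule forms:
  A -> BC (binary): 10 rules
  A -> a (terminal): 2 rules
Total = 10 + 2 = 12

12


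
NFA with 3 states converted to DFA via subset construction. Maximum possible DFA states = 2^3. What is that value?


NFA has 3 states
Subset construction: each DFA state = subset of NFA states
Maximum subsets = 2^3
2^3 = 8

8


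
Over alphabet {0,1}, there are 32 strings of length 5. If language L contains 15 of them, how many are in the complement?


Alphabet: {0,1}
String length: 5
Total strings of length 5 = 2^5 = 32
Strings in L = 15
Complement = total - |L|
= 32 - 15
= 17

17


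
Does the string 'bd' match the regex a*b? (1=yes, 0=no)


Pattern: a*b
String: 'bd'
Pattern requires: zero or more 'a's followed by exactly one 'b'
Found 0 leading 'a's
Remaining: 'bd'
Remaining is not 'b' -> no match
Result: 0

0


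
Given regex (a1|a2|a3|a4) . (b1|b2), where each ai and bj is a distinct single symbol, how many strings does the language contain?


First group: 4 alternatives
Second group: 2 alternatives
Concatenation: each choice from group 1 pairs with each from group 2
Total = 4 x 2 = 8

8


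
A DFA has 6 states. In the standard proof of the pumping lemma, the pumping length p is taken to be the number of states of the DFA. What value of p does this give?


Pumping lemma for regular languages (standard proof):
Take p = |Q|, the number of DFA states.
Any string of length >= |Q| passes through |Q|+1 states while reading its first |Q| symbols,
so by pigeonhole some state repeats, giving the loop that can be pumped.
Here |Q| = 6
Therefore the proof uses p = 6

6


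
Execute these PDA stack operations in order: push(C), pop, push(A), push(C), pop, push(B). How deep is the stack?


Tracing stack operations:
  push(C) -> stack = [C], depth=1
  pop -> removed C, stack = [], depth=0
  push(A) -> stack = [A], depth=1
  push(C) -> stack = [A,C], depth=2
  pop -> removed C, stack = [A], depth=1
  push(B) -> stack = [A,B], depth=2
Final depth = 2

2


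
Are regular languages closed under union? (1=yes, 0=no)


Regular languages are closed under all standard operations:
- Union: Yes (product construction)
- Intersection: Yes (product construction)
- Complement: Yes (swap accept/reject)
- Concatenation: Yes (NFA construction)
Operation: union -> Closed

1


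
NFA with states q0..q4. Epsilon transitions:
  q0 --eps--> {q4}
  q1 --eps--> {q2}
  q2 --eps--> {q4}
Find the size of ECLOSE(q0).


Starting from q0
Initialize closure = {q0}
Follow epsilon from q0 -> add q4
Final closure: {q0, q4}
Size = 2

2


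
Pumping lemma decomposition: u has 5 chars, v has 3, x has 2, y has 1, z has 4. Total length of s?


|s| = |u| + |v| + |x| + |y| + |z|
= 5 + 3 + 2 + 1 + 4
= 8 + 2 + 5
= 10 + 5
= 15

15


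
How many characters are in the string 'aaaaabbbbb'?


String: 'aaaaabbbbb'
Counting characters:
  'a' appears 5 time(s)
  'b' appears 5 time(s)
Total length = 5 + 5 = 10

10


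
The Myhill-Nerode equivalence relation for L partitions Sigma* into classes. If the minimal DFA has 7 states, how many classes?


Myhill-Nerode theorem:
Number of equivalence classes = number of states in minimal DFA
Minimal DFA states = 7
Therefore equivalence classes = 7

7


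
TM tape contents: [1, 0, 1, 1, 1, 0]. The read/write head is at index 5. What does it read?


Tape: [1, 0, 1, 1, 1, 0]
Positions: 0 1 2 3 4 5
Values:    1 0 1 1 1 0
Head at position 5
tape[5] = 0

0


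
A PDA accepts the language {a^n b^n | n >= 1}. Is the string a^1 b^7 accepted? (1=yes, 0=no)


Language requires equal numbers of a's and b's
PDA pushes for each 'a', pops for each 'b'
Number of a's = 1
Number of b's = 7
1 != 7 -> Reject

0


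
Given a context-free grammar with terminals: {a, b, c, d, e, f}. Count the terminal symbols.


Terminal symbols: a, b, c, d, e, f
Counting each: a (#1), b (#2), c (#3), d (#4), e (#5), f (#6)
Total = 6

6


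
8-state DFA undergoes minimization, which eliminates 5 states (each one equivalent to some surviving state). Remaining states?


Original DFA: 8 states
Redundant states removed: 5
Minimized states = original - removed
= 8 - 5
= 3

3


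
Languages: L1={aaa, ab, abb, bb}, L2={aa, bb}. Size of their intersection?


L1 = {aaa, ab, abb, bb}
L2 = {aa, bb}
Checking each string in L1 against L2:
  'aaa': in L2? No
  'ab': in L2? No
  'abb': in L2? No
  'bb': in L2? Yes
Intersection = {bb}
|L1 ∩ L2| = 1

1


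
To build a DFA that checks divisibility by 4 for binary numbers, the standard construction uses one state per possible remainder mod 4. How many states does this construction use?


Divisibility by 4 is tracked via the remainder mod 4: 0, 1, ..., 3
The construction assigns one state to each remainder
Number of remainders = 4

4


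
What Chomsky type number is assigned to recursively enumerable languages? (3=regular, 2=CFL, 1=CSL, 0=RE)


Chomsky hierarchy levels:
  Type 3: Regular (DFA/NFA/regex)
  Type 2: Context-free (PDA)
  Type 1: Context-sensitive
  Type 0: Recursively enumerable (TM)
'recursively enumerable' corresponds to Type 0

0


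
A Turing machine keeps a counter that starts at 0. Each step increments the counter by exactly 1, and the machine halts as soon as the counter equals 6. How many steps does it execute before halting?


Counter starts at 0. Counting sequence:
  Step 1: counter = 1
  Step 2: counter = 2
  Step 3: counter = 3
  Step 4: counter = 4
  Step 5: counter = 5
  Step 6: counter = 6
Counter reached 6 -> halt
Total steps = 6

6


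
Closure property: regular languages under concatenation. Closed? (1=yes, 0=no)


Regular languages are closed under:
- Union (DFA product construction)
- Intersection (DFA product construction)
- Complement (swap accept/reject states)
- Concatenation (NFA construction)
- Kleene star (NFA construction)
concatenation is in this list
Therefore: closed

1


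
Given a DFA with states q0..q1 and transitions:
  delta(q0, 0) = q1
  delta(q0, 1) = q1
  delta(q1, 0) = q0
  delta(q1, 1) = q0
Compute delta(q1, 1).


Looking up transition function:
delta(q1, 1) in the table
Row: q1, Column: 1
Result: q0

q0


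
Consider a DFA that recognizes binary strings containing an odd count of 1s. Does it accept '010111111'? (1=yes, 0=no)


DFA has 2 states: q_even (start, accept=no) and q_odd
Processing string '010111111' character by character:
  Position 0: read '0', 1-count=0 -> q_even (no change)
  Position 1: read '1', 1-count=1 -> q_odd
  Position 2: read '0', 1-count=1 -> q_odd (no change)
  Position 3: read '1', 1-count=2 -> q_even
  Position 4: read '1', 1-count=3 -> q_odd
  Position 5: read '1', 1-count=4 -> q_even
  Position 6: read '1', 1-count=5 -> q_odd
  Position 7: read '1', 1-count=6 -> q_even
  Position 8: read '1', 1-count=7 -> q_odd
Final state: q_odd, total 1s = 7 (odd); the DFA requires an odd count -> accept

1


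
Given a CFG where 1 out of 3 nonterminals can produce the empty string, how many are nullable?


Nonterminals: {S, A, B}
A nonterminal is nullable if it can derive epsilon
Counting nullable nonterminals: 1
Total nullable = 1

1


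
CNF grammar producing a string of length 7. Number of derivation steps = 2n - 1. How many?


Chomsky Normal Form derivation:
String length n = 7
Each step either:
  - Splits a nonterminal into two (n-1 such steps)
  - Converts a nonterminal to terminal (n such steps)
Total = (n-1) + n = 2n - 1
= 2(7) - 1
= 14 - 1
= 13

13


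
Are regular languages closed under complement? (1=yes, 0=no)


Regular languages are closed under all standard operations:
- Union: Yes (product construction)
- Intersection: Yes (product construction)
- Complement: Yes (swap accept/reject)
- Concatenation: Yes (NFA construction)
Operation: complement -> Closed

1


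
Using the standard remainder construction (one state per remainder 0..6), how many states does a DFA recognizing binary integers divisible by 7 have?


Divisibility by 7 is tracked via the remainder mod 7: 0, 1, ..., 6
The construction assigns one state to each remainder
Number of remainders = 7

7


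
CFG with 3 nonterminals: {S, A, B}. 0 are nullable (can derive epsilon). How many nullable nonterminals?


Nonterminals: {S, A, B}
A nonterminal is nullable if it can derive epsilon
Counting nullable nonterminals: 0
Total nullable = 0

0


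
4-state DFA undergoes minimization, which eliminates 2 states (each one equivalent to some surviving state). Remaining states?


Original DFA: 4 states
Redundant states removed: 2
Minimized states = original - removed
= 4 - 2
= 2

2


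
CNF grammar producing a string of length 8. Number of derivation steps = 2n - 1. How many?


Chomsky Normal Form derivation:
String length n = 8
Each step either:
  - Splits a nonterminal into two (n-1 such steps)
  - Converts a nonterminal to terminal (n such steps)
Total = (n-1) + n = 2n - 1
= 2(8) - 1
= 16 - 1
= 15

15


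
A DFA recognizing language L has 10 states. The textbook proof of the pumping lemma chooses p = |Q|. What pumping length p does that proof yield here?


Pumping lemma for regular languages (standard proof):
Take p = |Q|, the number of DFA states.
Any string of length >= |Q| passes through |Q|+1 states while reading its first |Q| symbols,
so by pigeonhole some state repeats, giving the loop that can be pumped.
Here |Q| = 10
Therefore the proof uses p = 10

10


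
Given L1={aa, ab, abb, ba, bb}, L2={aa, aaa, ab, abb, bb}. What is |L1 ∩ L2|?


L1 = {aa, ab, abb, ba, bb}
L2 = {aa, aaa, ab, abb, bb}
Checking each string in L1 against L2:
  'aa': in L2? Yes
  'ab': in L2? Yes
  'abb': in L2? Yes
  'ba': in L2? No
  'bb': in L2? Yes
Intersection = {aa, ab, abb, bb}
|L1 ∩ L2| = 4

4


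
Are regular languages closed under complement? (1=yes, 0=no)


Regular languages are closed under:
- Union (DFA product construction)
- Intersection (DFA product construction)
- Complement (swap accept/reject states)
- Concatenation (NFA construction)
- Kleene star (NFA construction)
complement is in this list
Therefore: closed

1


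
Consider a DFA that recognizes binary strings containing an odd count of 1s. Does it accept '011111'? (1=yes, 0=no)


DFA has 2 states: q_even (start, accept=no) and q_odd
Processing string '011111' character by character:
  Position 0: read '0', 1-count=0 -> q_even (no change)
  Position 1: read '1', 1-count=1 -> q_odd
  Position 2: read '1', 1-count=2 -> q_even
  Position 3: read '1', 1-count=3 -> q_odd
  Position 4: read '1', 1-count=4 -> q_even
  Position 5: read '1', 1-count=5 -> q_odd
Final state: q_odd, total 1s = 5 (odd); the DFA requires an odd count -> accept

1


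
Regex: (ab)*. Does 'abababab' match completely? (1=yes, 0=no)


Pattern: (ab)*
String: 'abababab'
Pattern requires: zero or more repetitions of 'ab'
Pairs: ['ab', 'ab', 'ab', 'ab']
All pairs are 'ab'? Yes
Result: 1

1


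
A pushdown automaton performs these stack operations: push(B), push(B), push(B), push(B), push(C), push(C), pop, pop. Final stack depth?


Tracing stack operations:
  push(B) -> stack = [B], depth=1
  push(B) -> stack = [B,B], depth=2
  push(B) -> stack = [B,B,B], depth=3
  push(B) -> stack = [B,B,B,B], depth=4
  push(C) -> stack = [B,B,B,B,C], depth=5
  push(C) -> stack = [B,B,B,B,C,C], depth=6
  pop -> removed C, stack = [B,B,B,B,C], depth=5
  pop -> removed C, stack = [B,B,B,B], depth=4
Final depth = 4

4


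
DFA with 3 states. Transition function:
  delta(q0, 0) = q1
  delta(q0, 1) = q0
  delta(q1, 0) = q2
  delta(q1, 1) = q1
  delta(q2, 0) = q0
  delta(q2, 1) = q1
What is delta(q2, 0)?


Looking up transition function:
delta(q2, 0) in the table
Row: q2, Column: 0
Result: q0

q0


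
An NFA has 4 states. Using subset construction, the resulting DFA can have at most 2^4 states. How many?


NFA has 4 states
Subset construction: each DFA state = subset of NFA states
Maximum subsets = 2^4
2^4 = 16

16


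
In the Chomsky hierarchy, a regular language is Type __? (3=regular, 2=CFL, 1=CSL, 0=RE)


Chomsky hierarchy levels:
  Type 3: Regular (DFA/NFA/regex)
  Type 2: Context-free (PDA)
  Type 1: Context-sensitive
  Type 0: Recursively enumerable (TM)
'regular' corresponds to Type 3

3


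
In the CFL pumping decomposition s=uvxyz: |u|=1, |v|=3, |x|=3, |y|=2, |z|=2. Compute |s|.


|s| = |u| + |v| + |x| + |y| + |z|
= 1 + 3 + 3 + 2 + 2
= 4 + 3 + 4
= 7 + 4
= 11

11


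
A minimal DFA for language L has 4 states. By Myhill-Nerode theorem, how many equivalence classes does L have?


Myhill-Nerode theorem:
Number of equivalence classes = number of states in minimal DFA
Minimal DFA states = 4
Therefore equivalence classes = 4

4


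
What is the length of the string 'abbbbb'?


String: 'abbbbb'
Counting characters:
  'a' appears 1 time(s)
  'b' appears 5 time(s)
Total length = 1 + 5 = 6

6


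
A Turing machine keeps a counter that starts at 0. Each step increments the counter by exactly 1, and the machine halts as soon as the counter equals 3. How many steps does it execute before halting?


Counter starts at 0. Counting sequence:
  Step 1: counter = 1
  Step 2: counter = 2
  Step 3: counter = 3
Counter reached 3 -> halt
Total steps = 3

3


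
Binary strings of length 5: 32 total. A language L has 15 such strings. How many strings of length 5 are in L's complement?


Alphabet: {0,1}
String length: 5
Total strings of length 5 = 2^5 = 32
Strings in L = 15
Complement = total - |L|
= 32 - 15
= 17

17


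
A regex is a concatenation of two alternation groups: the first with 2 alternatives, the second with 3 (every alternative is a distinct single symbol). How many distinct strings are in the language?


First group: 2 alternatives
Second group: 3 alternatives
Concatenation: each choice from group 1 pairs with each from group 2
Total = 2 x 3 = 6

6


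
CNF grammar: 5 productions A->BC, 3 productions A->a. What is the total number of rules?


CNF allows two rule forms:
  A -> BC (binary): 5 rules
  A -> a (terminal): 3 rules
Total = 5 + 3 = 8

8


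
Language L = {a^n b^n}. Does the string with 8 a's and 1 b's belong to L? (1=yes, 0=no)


Language requires equal numbers of a's and b's
PDA pushes for each 'a', pops for each 'b'
Number of a's = 8
Number of b's = 1
8 != 1 -> Reject

0


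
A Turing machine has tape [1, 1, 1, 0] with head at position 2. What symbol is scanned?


Tape: [1, 1, 1, 0]
Positions: 0 1 2 3
Values:    1 1 1 0
Head at position 2
tape[2] = 1

1


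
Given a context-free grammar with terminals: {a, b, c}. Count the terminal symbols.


Terminal symbols: a, b, c
Counting each: a (#1), b (#2), c (#3)
Total = 3

3


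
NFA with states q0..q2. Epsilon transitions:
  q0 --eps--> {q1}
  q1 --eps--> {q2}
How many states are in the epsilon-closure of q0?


Starting from q0
Initialize closure = {q0}
Follow epsilon from q0 -> add q1
Follow epsilon from q1 -> add q2
Final closure: {q0, q1, q2}
Size = 3

3


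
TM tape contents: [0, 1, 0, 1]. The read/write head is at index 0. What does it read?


Tape: [0, 1, 0, 1]
Positions: 0 1 2 3
Values:    0 1 0 1
Head at position 0
tape[0] = 0

0


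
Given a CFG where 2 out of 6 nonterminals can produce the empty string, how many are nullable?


Nonterminals: {S, A, B, C, D, E}
A nonterminal is nullable if it can derive epsilon
Counting nullable nonterminals: 2
Total nullable = 2

2


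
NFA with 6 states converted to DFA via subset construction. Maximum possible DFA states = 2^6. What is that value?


NFA has 6 states
Subset construction: each DFA state = subset of NFA states
Maximum subsets = 2^6
2^6 = 64

64


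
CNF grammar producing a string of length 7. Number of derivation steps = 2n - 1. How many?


Chomsky Normal Form derivation:
String length n = 7
Each step either:
  - Splits a nonterminal into two (n-1 such steps)
  - Converts a nonterminal to terminal (n such steps)
Total = (n-1) + n = 2n - 1
= 2(7) - 1
= 14 - 1
= 13

13


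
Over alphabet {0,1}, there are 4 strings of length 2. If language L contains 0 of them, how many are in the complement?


Alphabet: {0,1}
String length: 2
Total strings of length 2 = 2^2 = 4
Strings in L = 0
Complement = total - |L|
= 4 - 0
= 4

4


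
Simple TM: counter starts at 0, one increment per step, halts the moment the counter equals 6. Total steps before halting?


Counter starts at 0. Counting sequence:
  Step 1: counter = 1
  Step 2: counter = 2
  Step 3: counter = 3
  Step 4: counter = 4
  Step 5: counter = 5
  Step 6: counter = 6
Counter reached 6 -> halt
Total steps = 6

6


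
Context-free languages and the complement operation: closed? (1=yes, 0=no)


CFL closure properties:
  Closed under: union, concatenation, Kleene star
  NOT closed under: intersection, complement
Operation 'complement' is in not-closed list -> No (not closed)

0


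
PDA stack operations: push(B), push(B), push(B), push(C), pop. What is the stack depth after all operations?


Tracing stack operations:
  push(B) -> stack = [B], depth=1
  push(B) -> stack = [B,B], depth=2
  push(B) -> stack = [B,B,B], depth=3
  push(C) -> stack = [B,B,B,C], depth=4
  pop -> removed C, stack = [B,B,B], depth=3
Final depth = 3

3


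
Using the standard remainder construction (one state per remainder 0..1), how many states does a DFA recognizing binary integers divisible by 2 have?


Divisibility by 2 is tracked via the remainder mod 2: 0, 1, ..., 1
The construction assigns one state to each remainder
Number of remainders = 2

2


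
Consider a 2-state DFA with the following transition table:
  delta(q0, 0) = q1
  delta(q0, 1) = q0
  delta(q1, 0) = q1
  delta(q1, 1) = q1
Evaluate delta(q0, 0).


Looking up transition function:
delta(q0, 0) in the table
Row: q0, Column: 0
Result: q1

q1


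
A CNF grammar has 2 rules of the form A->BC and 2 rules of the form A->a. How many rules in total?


CNF allows two rule forms:
  A -> BC (binary): 2 rules
  A -> a (terminal): 2 rules
Total = 2 + 2 = 4

4


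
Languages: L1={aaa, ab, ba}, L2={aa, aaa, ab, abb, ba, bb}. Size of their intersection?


L1 = {aaa, ab, ba}
L2 = {aa, aaa, ab, abb, ba, bb}
Checking each string in L1 against L2:
  'aaa': in L2? Yes
  'ab': in L2? Yes
  'ba': in L2? Yes
Intersection = {aaa, ab, ba}
|L1 ∩ L2| = 3

3


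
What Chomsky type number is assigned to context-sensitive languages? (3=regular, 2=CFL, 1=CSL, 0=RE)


Chomsky hierarchy levels:
  Type 3: Regular (DFA/NFA/regex)
  Type 2: Context-free (PDA)
  Type 1: Context-sensitive
  Type 0: Recursively enumerable (TM)
'context-sensitive' corresponds to Type 1

1


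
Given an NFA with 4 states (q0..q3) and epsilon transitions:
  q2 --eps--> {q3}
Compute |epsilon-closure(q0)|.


Starting from q0
Initialize closure = {q0}
q0 has no outgoing epsilon transitions -> nothing to add
Final closure: {q0}
Size = 1

1


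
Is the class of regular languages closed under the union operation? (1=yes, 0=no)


Regular languages are closed under:
- Union (DFA product construction)
- Intersection (DFA product construction)
- Complement (swap accept/reject states)
- Concatenation (NFA construction)
- Kleene star (NFA construction)
union is in this list
Therefore: closed

1


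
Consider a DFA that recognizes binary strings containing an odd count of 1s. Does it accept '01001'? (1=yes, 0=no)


DFA has 2 states: q_even (start, accept=no) and q_odd
Processing string '01001' character by character:
  Position 0: read '0', 1-count=0 -> q_even (no change)
  Position 1: read '1', 1-count=1 -> q_odd
  Position 2: read '0', 1-count=1 -> q_odd (no change)
  Position 3: read '0', 1-count=1 -> q_odd (no change)
  Position 4: read '1', 1-count=2 -> q_even
Final state: q_even, total 1s = 2 (even); the DFA requires an odd count -> reject

0


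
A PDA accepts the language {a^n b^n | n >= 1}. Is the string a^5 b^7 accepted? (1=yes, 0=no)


Language requires equal numbers of a's and b's
PDA pushes for each 'a', pops for each 'b'
Number of a's = 5
Number of b's = 7
5 != 7 -> Reject

0


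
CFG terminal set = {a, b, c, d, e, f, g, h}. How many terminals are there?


Terminal symbols: a, b, c, d, e, f, g, h
Counting each: a (#1), b (#2), c (#3), d (#4), e (#5), f (#6), g (#7), h (#8)
Total = 8

8


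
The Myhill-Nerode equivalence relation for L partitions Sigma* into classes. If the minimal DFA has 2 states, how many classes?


Myhill-Nerode theorem:
Number of equivalence classes = number of states in minimal DFA
Minimal DFA states = 2
Therefore equivalence classes = 2

2


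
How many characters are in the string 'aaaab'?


String: 'aaaab'
Counting characters:
  'a' appears 4 time(s)
  'b' appears 1 time(s)
Total length = 4 + 1 = 5

5


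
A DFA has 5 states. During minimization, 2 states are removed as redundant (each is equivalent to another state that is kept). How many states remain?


Original DFA: 5 states
Redundant states removed: 2
Minimized states = original - removed
= 5 - 2
= 3

3


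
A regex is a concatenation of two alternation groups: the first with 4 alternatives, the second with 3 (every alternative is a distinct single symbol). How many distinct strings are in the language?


First group: 4 alternatives
Second group: 3 alternatives
Concatenation: each choice from group 1 pairs with each from group 2
Total = 4 x 3 = 12

12


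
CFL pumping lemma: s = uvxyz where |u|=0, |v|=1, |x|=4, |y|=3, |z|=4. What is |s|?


|s| = |u| + |v| + |x| + |y| + |z|
= 0 + 1 + 4 + 3 + 4
= 1 + 4 + 7
= 5 + 7
= 12

12


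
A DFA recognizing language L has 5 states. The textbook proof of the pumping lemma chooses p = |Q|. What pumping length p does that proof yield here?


Pumping lemma for regular languages (standard proof):
Take p = |Q|, the number of DFA states.
Any string of length >= |Q| passes through |Q|+1 states while reading its first |Q| symbols,
so by pigeonhole some state repeats, giving the loop that can be pumped.
Here |Q| = 5
Therefore the proof uses p = 5

5


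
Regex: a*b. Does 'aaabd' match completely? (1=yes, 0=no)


Pattern: a*b
String: 'aaabd'
Pattern requires: zero or more 'a's followed by exactly one 'b'
Found 3 leading 'a's
Remaining: 'bd'
Remaining is not 'b' -> no match
Result: 0

0


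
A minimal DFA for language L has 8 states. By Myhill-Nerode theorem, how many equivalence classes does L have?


Myhill-Nerode theorem:
Number of equivalence classes = number of states in minimal DFA
Minimal DFA states = 8
Therefore equivalence classes = 8

8


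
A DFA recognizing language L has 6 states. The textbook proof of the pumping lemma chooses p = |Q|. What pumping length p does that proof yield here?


Pumping lemma for regular languages (standard proof):
Take p = |Q|, the number of DFA states.
Any string of length >= |Q| passes through |Q|+1 states while reading its first |Q| symbols,
so by pigeonhole some state repeats, giving the loop that can be pumped.
Here |Q| = 6
Therefore the proof uses p = 6

6


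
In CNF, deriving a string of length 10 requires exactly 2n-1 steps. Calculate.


Chomsky Normal Form derivation:
String length n = 10
Each step either:
  - Splits a nonterminal into two (n-1 such steps)
  - Converts a nonterminal to terminal (n such steps)
Total = (n-1) + n = 2n - 1
= 2(10) - 1
= 20 - 1
= 19

19


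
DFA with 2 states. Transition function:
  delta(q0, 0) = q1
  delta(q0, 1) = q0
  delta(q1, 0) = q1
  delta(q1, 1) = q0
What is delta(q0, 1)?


Looking up transition function:
delta(q0, 1) in the table
Row: q0, Column: 1
Result: q0

q0


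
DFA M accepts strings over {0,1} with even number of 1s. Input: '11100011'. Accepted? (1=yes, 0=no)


DFA has 2 states: q_even (start, accept=yes) and q_odd
Processing string '11100011' character by character:
  Position 0: read '1', 1-count=1 -> q_odd
  Position 1: read '1', 1-count=2 -> q_even
  Position 2: read '1', 1-count=3 -> q_odd
  Position 3: read '0', 1-count=3 -> q_odd (no change)
  Position 4: read '0', 1-count=3 -> q_odd (no change)
  Position 5: read '0', 1-count=3 -> q_odd (no change)
  Position 6: read '1', 1-count=4 -> q_even
  Position 7: read '1', 1-count=5 -> q_odd
Final state: q_odd, total 1s = 5 (odd); the DFA requires an even count -> reject

0


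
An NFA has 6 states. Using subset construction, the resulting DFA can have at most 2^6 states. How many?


NFA has 6 states
Subset construction: each DFA state = subset of NFA states
Maximum subsets = 2^6
2^6 = 64

64


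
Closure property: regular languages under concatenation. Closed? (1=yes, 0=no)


Regular languages are closed under:
- Union (DFA product construction)
- Intersection (DFA product construction)
- Complement (swap accept/reject states)
- Concatenation (NFA construction)
- Kleene star (NFA construction)
concatenation is in this list
Therefore: closed

1


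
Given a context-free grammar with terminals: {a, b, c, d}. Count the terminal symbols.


Terminal symbols: a, b, c, d
Counting each: a (#1), b (#2), c (#3), d (#4)
Total = 4

4


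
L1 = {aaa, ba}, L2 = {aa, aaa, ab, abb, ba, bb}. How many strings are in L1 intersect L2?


L1 = {aaa, ba}
L2 = {aa, aaa, ab, abb, ba, bb}
Checking each string in L1 against L2:
  'aaa': in L2? Yes
  'ba': in L2? Yes
Intersection = {aaa, ba}
|L1 ∩ L2| = 2

2


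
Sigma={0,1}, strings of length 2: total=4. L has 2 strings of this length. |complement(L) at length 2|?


Alphabet: {0,1}
String length: 2
Total strings of length 2 = 2^2 = 4
Strings in L = 2
Complement = total - |L|
= 4 - 2
= 2

2


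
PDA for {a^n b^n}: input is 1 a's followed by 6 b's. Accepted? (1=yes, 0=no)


Language requires equal numbers of a's and b's
PDA pushes for each 'a', pops for each 'b'
Number of a's = 1
Number of b's = 6
1 != 6 -> Reject

0


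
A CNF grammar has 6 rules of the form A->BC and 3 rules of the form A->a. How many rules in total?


CNF allows two rule forms:
  A -> BC (binary): 6 rules
  A -> a (terminal): 3 rules
Total = 6 + 3 = 9

9


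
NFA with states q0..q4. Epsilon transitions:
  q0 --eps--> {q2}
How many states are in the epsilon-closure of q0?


Starting from q0
Initialize closure = {q0}
Follow epsilon from q0 -> add q2
Final closure: {q0, q2}
Size = 2

2


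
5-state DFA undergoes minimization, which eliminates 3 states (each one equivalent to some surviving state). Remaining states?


Original DFA: 5 states
Redundant states removed: 3
Minimized states = original - removed
= 5 - 3
= 2

2


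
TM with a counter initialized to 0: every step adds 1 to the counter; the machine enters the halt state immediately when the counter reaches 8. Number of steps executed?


Counter starts at 0. Counting sequence:
  Step 1: counter = 1
  Step 2: counter = 2
  Step 3: counter = 3
  Step 4: counter = 4
  Step 5: counter = 5
  Step 6: counter = 6
  Step 7: counter = 7
  Step 8: counter = 8
Counter reached 8 -> halt
Total steps = 8

8


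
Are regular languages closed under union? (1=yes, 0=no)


Regular languages are closed under all standard operations:
- Union: Yes (product construction)
- Intersection: Yes (product construction)
- Complement: Yes (swap accept/reject)
- Concatenation: Yes (NFA construction)
Operation: union -> Closed

1


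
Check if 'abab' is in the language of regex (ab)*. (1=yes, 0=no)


Pattern: (ab)*
String: 'abab'
Pattern requires: zero or more repetitions of 'ab'
Pairs: ['ab', 'ab']
All pairs are 'ab'? Yes
Result: 1

1


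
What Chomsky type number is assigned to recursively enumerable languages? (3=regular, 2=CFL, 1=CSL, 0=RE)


Chomsky hierarchy levels:
  Type 3: Regular (DFA/NFA/regex)
  Type 2: Context-free (PDA)
  Type 1: Context-sensitive
  Type 0: Recursively enumerable (TM)
'recursively enumerable' corresponds to Type 0

0


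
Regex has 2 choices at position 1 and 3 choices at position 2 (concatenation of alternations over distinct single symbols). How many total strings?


First group: 2 alternatives
Second group: 3 alternatives
Concatenation: each choice from group 1 pairs with each from group 2
Total = 2 x 3 = 6

6


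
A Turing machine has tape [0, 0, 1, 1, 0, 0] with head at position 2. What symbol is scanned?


Tape: [0, 0, 1, 1, 0, 0]
Positions: 0 1 2 3 4 5
Values:    0 0 1 1 0 0
Head at position 2
tape[2] = 1

1


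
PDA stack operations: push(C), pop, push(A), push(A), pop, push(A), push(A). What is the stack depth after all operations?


Tracing stack operations:
  push(C) -> stack = [C], depth=1
  pop -> removed C, stack = [], depth=0
  push(A) -> stack = [A], depth=1
  push(A) -> stack = [A,A], depth=2
  pop -> removed A, stack = [A], depth=1
  push(A) -> stack = [A,A], depth=2
  push(A) -> stack = [A,A,A], depth=3
Final depth = 3

3


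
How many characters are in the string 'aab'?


String: 'aab'
Counting characters:
  'a' appears 2 time(s)
  'b' appears 1 time(s)
Total length = 2 + 1 = 3

3


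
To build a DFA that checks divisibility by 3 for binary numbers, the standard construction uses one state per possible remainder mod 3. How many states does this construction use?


Divisibility by 3 is tracked via the remainder mod 3: 0, 1, ..., 2
The construction assigns one state to each remainder
Number of remainders = 3

3


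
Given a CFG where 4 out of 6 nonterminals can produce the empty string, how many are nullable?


Nonterminals: {S, A, B, C, D, E}
A nonterminal is nullable if it can derive epsilon
Counting nullable nonterminals: 4
Total nullable = 4

4


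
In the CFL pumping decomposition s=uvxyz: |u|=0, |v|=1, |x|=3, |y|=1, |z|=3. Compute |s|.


|s| = |u| + |v| + |x| + |y| + |z|
= 0 + 1 + 3 + 1 + 3
= 1 + 3 + 4
= 4 + 4
= 8

8


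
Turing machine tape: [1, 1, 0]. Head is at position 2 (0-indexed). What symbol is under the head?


Tape: [1, 1, 0]
Positions: 0 1 2
Values:    1 1 0
Head at position 2
tape[2] = 0

0
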